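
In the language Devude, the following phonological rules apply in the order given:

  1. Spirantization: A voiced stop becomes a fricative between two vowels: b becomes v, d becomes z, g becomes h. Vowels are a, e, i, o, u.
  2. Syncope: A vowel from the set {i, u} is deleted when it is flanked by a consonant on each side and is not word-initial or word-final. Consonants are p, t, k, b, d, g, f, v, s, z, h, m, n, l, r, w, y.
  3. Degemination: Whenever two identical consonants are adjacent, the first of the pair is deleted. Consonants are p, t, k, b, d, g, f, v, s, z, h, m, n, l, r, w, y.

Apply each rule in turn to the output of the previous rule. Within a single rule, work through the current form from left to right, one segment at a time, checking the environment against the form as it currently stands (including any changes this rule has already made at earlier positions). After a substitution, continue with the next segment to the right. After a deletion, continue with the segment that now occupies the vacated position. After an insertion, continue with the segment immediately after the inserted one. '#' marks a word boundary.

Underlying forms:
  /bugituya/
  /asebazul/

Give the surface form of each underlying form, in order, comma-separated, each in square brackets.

[bhtya], [asevazl]

/bugituya/:
  1 Spirantization: [bugituya] → [buhituya]
  2 Syncope: [buhituya] → [bhtya]
  3 Degemination: no change — [bhtya]
/asebazul/:
  1 Spirantization: [asebazul] → [asevazul]
  2 Syncope: [asevazul] → [asevazl]
  3 Degemination: no change — [asevazl]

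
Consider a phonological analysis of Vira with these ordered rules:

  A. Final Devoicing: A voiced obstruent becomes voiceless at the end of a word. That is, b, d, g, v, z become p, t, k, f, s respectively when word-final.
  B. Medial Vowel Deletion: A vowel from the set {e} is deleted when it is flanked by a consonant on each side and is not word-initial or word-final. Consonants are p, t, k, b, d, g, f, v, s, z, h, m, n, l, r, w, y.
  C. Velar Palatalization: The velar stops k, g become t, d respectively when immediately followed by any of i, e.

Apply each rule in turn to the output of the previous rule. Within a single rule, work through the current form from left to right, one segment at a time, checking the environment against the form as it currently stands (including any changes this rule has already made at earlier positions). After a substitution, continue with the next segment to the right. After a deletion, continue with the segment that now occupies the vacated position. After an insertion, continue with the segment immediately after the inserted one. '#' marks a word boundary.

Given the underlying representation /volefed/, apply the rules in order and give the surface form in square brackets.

A Final Devoicing: [volefed] → [volefet]
B Medial Vowel Deletion: [volefet] → [volft]
C Velar Palatalization: no change — [volft]

[volft]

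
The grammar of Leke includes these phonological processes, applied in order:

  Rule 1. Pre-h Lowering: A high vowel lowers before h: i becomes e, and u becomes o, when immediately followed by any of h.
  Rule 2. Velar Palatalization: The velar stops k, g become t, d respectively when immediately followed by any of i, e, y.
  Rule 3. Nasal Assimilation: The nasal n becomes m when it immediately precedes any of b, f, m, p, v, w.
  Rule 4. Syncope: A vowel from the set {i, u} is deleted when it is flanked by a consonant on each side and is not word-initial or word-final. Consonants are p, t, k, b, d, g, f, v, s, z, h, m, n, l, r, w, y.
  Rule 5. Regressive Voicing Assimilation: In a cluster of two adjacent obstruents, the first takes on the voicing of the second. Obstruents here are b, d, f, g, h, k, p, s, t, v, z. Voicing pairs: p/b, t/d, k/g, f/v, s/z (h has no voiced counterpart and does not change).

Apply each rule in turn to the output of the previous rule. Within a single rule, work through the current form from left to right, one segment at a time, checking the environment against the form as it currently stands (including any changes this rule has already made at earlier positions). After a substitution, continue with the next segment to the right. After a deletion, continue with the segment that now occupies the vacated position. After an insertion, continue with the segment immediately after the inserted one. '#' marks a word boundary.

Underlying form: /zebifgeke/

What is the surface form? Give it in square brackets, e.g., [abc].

[zepvdete]

Rule 1 Pre-h Lowering: no change — [zebifgeke]
Rule 2 Velar Palatalization: [zebifgeke] → [zebifdete]
Rule 3 Nasal Assimilation: no change — [zebifdete]
Rule 4 Syncope: [zebifdete] → [zebfdete]
Rule 5 Regressive Voicing Assimilation: [zebfdete] → [zepvdete]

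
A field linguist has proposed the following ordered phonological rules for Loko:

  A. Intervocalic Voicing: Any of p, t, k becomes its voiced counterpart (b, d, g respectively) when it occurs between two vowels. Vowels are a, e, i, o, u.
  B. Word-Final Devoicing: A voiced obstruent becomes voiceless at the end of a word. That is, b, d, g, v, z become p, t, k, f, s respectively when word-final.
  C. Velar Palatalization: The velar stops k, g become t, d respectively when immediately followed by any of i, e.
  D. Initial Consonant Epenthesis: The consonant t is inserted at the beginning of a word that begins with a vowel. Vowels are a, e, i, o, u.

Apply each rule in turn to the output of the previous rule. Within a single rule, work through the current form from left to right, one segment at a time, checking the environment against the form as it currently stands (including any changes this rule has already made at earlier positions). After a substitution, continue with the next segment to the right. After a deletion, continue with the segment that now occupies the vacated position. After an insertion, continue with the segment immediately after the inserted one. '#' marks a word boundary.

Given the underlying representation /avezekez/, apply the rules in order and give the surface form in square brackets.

A Intervocalic Voicing: [avezekez] → [avezegez]
B Word-Final Devoicing: [avezegez] → [avezeges]
C Velar Palatalization: [avezeges] → [avezedes]
D Initial Consonant Epenthesis: [avezedes] → [tavezedes]

[tavezedes]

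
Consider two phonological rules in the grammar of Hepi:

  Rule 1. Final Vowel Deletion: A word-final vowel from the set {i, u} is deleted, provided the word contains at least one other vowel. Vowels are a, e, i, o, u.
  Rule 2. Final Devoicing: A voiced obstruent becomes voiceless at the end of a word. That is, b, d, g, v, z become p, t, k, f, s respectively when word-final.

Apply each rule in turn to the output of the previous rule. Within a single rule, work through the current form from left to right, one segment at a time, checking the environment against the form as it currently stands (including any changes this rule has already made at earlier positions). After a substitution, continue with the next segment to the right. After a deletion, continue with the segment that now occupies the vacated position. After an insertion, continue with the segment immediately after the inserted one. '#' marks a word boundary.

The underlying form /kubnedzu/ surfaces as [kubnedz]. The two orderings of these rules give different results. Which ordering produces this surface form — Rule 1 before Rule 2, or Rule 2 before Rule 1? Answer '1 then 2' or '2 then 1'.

Order 1 then 2:
  1 Final Vowel Deletion: [kubnedzu] → [kubnedz]
  2 Final Devoicing: [kubnedz] → [kubneds]
  result: [kubneds]
Order 2 then 1:
  2 Final Devoicing: no change — [kubnedzu]
  1 Final Vowel Deletion: [kubnedzu] → [kubnedz]
  result: [kubnedz]

2 then 1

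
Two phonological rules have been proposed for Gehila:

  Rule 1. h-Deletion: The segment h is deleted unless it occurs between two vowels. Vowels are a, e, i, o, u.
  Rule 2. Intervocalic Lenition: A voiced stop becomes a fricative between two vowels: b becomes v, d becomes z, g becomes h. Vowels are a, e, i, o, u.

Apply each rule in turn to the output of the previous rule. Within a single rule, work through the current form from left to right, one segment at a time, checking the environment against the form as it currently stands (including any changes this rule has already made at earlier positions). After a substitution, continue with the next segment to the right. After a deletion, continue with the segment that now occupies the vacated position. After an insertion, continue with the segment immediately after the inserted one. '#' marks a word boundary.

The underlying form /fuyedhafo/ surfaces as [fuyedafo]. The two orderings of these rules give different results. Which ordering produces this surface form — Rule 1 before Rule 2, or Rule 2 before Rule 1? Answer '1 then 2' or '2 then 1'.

2 then 1

Order 1 then 2:
  1 h-Deletion: [fuyedhafo] → [fuyedafo]
  2 Intervocalic Lenition: [fuyedafo] → [fuyezafo]
  result: [fuyezafo]
Order 2 then 1:
  2 Intervocalic Lenition: no change — [fuyedhafo]
  1 h-Deletion: [fuyedhafo] → [fuyedafo]
  result: [fuyedafo]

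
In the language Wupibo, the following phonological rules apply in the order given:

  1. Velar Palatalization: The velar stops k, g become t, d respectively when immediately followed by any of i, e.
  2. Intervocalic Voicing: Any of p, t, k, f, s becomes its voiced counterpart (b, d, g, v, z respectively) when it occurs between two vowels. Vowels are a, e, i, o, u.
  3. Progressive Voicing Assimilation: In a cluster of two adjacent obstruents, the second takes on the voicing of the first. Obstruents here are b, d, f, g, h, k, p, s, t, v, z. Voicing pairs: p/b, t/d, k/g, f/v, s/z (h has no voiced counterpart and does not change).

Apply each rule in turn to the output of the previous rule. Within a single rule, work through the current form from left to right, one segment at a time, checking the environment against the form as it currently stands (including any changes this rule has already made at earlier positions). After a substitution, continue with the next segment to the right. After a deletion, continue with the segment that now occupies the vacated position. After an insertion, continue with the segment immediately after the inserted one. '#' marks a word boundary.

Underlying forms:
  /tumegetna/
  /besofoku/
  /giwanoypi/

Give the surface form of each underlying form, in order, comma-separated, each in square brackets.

/tumegetna/:
  1 Velar Palatalization: [tumegetna] → [tumedetna]
  2 Intervocalic Voicing: no change — [tumedetna]
  3 Progressive Voicing Assimilation: no change — [tumedetna]
/besofoku/:
  1 Velar Palatalization: no change — [besofoku]
  2 Intervocalic Voicing: [besofoku] → [bezovogu]
  3 Progressive Voicing Assimilation: no change — [bezovogu]
/giwanoypi/:
  1 Velar Palatalization: [giwanoypi] → [diwanoypi]
  2 Intervocalic Voicing: no change — [diwanoypi]
  3 Progressive Voicing Assimilation: no change — [diwanoypi]

[tumedetna], [bezovogu], [diwanoypi]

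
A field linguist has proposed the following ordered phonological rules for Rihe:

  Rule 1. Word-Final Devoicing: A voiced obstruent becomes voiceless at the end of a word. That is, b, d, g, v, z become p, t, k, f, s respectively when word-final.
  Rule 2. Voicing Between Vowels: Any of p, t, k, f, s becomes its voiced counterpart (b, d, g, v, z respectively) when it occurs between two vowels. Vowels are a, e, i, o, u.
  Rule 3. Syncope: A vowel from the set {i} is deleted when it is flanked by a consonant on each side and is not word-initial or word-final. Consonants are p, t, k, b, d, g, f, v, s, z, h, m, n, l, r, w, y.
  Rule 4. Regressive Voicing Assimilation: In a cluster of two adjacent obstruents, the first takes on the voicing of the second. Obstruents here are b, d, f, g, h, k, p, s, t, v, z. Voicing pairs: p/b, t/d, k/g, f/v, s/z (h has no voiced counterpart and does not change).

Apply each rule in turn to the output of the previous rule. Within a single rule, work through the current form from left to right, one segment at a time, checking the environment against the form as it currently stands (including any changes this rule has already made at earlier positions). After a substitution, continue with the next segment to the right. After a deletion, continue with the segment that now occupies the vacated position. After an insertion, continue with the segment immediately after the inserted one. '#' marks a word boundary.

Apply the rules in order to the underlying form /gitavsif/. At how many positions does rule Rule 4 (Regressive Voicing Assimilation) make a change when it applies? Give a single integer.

Rule 1 Word-Final Devoicing: no change — [gitavsif]
Rule 2 Voicing Between Vowels: [gitavsif] → [gidavsif]
Rule 3 Syncope: [gidavsif] → [gdavsf]
Rule 4 Regressive Voicing Assimilation: [gdavsf] → [gdafsf]
Rule Rule 4 changed 1 position(s).

1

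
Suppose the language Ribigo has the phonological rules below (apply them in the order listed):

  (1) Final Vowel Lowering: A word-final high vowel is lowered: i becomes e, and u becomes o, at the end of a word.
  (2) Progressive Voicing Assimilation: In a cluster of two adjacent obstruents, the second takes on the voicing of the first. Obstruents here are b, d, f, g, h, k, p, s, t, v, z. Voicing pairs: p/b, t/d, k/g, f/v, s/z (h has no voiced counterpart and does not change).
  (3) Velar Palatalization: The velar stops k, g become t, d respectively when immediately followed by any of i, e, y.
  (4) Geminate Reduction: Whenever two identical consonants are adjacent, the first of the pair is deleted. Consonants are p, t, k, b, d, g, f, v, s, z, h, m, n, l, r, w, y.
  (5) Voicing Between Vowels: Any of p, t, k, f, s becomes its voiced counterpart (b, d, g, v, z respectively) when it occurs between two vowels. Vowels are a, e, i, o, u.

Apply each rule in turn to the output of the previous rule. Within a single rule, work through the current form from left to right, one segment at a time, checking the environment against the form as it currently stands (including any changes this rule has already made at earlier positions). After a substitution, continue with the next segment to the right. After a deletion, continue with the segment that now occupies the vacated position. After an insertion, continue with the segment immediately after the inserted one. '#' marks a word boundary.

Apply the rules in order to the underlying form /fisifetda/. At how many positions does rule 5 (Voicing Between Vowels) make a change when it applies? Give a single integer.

(1) Final Vowel Lowering: no change — [fisifetda]
(2) Progressive Voicing Assimilation: [fisifetda] → [fisifetta]
(3) Velar Palatalization: no change — [fisifetta]
(4) Geminate Reduction: [fisifetta] → [fisifeta]
(5) Voicing Between Vowels: [fisifeta] → [fiziveda]
Rule 5 changed 3 position(s).

3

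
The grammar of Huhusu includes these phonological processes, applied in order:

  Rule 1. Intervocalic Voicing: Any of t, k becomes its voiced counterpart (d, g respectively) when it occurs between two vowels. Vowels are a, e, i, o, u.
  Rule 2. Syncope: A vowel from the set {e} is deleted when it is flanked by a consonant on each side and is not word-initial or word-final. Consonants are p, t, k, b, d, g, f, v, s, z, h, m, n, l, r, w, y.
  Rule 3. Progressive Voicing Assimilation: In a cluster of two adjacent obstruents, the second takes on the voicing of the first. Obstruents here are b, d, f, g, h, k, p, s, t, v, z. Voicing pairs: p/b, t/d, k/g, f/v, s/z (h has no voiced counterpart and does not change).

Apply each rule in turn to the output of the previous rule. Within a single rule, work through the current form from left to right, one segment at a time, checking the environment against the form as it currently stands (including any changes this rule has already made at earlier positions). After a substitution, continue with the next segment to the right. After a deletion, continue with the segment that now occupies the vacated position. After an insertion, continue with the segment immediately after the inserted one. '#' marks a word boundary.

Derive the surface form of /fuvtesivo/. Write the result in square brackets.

[fuvdzivo]

Rule 1 Intervocalic Voicing: no change — [fuvtesivo]
Rule 2 Syncope: [fuvtesivo] → [fuvtsivo]
Rule 3 Progressive Voicing Assimilation: [fuvtsivo] → [fuvdzivo]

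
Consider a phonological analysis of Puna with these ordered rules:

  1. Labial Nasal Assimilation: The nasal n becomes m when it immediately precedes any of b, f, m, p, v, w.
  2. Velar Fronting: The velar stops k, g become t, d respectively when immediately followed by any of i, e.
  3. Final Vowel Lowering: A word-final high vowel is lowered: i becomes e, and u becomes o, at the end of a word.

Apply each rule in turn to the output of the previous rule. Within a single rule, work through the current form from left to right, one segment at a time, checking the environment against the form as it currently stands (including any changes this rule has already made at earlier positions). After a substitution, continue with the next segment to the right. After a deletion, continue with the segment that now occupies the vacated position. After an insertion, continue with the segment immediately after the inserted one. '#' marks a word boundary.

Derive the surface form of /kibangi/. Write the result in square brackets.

1 Labial Nasal Assimilation: no change — [kibangi]
2 Velar Fronting: [kibangi] → [tibandi]
3 Final Vowel Lowering: [tibandi] → [tibande]

[tibande]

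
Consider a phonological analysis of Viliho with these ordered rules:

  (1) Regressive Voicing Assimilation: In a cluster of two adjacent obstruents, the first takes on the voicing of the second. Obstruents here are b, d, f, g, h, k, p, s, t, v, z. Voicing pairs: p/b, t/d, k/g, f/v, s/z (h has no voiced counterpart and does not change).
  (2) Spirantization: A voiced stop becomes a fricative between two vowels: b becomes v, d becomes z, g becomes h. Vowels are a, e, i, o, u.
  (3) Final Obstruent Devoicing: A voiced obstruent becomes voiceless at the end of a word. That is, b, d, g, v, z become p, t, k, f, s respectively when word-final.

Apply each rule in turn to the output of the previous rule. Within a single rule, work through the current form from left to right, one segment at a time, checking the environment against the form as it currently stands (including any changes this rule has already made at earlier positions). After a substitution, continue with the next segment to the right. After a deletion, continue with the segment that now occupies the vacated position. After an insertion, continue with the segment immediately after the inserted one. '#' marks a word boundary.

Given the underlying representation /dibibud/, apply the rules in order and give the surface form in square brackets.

[divivut]

(1) Regressive Voicing Assimilation: no change — [dibibud]
(2) Spirantization: [dibibud] → [divivud]
(3) Final Obstruent Devoicing: [divivud] → [divivut]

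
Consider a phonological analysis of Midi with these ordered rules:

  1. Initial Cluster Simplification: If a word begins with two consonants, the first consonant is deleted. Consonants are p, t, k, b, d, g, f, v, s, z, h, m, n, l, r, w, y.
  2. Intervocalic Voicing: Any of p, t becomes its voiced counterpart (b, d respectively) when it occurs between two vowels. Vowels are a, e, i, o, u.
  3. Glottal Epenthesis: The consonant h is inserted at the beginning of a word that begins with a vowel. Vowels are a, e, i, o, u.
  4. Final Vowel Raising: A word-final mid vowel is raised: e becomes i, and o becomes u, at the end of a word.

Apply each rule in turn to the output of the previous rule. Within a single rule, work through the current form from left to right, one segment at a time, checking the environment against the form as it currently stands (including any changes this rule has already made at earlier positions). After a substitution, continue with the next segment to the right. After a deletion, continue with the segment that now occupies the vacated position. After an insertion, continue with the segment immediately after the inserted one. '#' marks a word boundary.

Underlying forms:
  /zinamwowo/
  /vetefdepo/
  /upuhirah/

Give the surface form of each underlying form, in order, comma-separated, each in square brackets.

/zinamwowo/:
  1 Initial Cluster Simplification: no change — [zinamwowo]
  2 Intervocalic Voicing: no change — [zinamwowo]
  3 Glottal Epenthesis: no change — [zinamwowo]
  4 Final Vowel Raising: [zinamwowo] → [zinamwowu]
/vetefdepo/:
  1 Initial Cluster Simplification: no change — [vetefdepo]
  2 Intervocalic Voicing: [vetefdepo] → [vedefdebo]
  3 Glottal Epenthesis: no change — [vedefdebo]
  4 Final Vowel Raising: [vedefdebo] → [vedefdebu]
/upuhirah/:
  1 Initial Cluster Simplification: no change — [upuhirah]
  2 Intervocalic Voicing: [upuhirah] → [ubuhirah]
  3 Glottal Epenthesis: [ubuhirah] → [hubuhirah]
  4 Final Vowel Raising: no change — [hubuhirah]

[zinamwowu], [vedefdebu], [hubuhirah]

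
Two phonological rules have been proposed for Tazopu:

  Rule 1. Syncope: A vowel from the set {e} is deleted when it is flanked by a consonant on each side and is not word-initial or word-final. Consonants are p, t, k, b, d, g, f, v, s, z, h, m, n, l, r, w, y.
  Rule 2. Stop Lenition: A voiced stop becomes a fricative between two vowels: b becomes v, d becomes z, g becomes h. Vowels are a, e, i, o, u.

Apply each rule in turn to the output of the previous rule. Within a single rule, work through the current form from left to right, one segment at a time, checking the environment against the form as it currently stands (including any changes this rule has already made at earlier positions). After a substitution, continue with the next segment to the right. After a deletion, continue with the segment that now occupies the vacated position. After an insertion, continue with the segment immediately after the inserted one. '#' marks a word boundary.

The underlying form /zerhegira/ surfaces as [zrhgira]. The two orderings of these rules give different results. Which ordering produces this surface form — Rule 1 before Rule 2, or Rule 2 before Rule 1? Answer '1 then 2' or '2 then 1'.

1 then 2

Order 1 then 2:
  1 Syncope: [zerhegira] → [zrhgira]
  2 Stop Lenition: no change — [zrhgira]
  result: [zrhgira]
Order 2 then 1:
  2 Stop Lenition: [zerhegira] → [zerhehira]
  1 Syncope: [zerhehira] → [zrhhira]
  result: [zrhhira]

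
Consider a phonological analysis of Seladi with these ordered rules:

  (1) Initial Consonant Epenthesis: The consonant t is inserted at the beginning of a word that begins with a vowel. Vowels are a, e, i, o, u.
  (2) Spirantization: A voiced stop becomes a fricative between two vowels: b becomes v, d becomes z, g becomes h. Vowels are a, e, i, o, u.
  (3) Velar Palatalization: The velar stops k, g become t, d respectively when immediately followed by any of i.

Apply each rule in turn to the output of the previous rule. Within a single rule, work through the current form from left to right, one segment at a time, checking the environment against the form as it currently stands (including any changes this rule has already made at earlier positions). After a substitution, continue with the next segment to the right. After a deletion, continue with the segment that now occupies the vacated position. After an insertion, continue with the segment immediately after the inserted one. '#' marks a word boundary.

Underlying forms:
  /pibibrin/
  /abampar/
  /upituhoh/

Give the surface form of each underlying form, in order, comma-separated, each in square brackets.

[pivibrin], [tavampar], [tupituhoh]

/pibibrin/:
  (1) Initial Consonant Epenthesis: no change — [pibibrin]
  (2) Spirantization: [pibibrin] → [pivibrin]
  (3) Velar Palatalization: no change — [pivibrin]
/abampar/:
  (1) Initial Consonant Epenthesis: [abampar] → [tabampar]
  (2) Spirantization: [tabampar] → [tavampar]
  (3) Velar Palatalization: no change — [tavampar]
/upituhoh/:
  (1) Initial Consonant Epenthesis: [upituhoh] → [tupituhoh]
  (2) Spirantization: no change — [tupituhoh]
  (3) Velar Palatalization: no change — [tupituhoh]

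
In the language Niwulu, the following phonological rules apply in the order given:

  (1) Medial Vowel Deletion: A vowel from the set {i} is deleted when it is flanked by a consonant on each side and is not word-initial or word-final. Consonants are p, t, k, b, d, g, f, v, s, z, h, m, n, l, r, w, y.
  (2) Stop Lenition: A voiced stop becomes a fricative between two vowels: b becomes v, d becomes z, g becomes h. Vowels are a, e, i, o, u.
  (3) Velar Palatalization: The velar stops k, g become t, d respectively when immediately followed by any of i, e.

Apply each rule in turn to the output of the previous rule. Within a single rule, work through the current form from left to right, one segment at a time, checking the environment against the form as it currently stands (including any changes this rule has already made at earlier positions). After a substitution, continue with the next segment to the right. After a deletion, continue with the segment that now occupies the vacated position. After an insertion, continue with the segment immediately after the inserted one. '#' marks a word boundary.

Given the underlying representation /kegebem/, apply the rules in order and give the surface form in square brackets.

[tehevem]

(1) Medial Vowel Deletion: no change — [kegebem]
(2) Stop Lenition: [kegebem] → [kehevem]
(3) Velar Palatalization: [kehevem] → [tehevem]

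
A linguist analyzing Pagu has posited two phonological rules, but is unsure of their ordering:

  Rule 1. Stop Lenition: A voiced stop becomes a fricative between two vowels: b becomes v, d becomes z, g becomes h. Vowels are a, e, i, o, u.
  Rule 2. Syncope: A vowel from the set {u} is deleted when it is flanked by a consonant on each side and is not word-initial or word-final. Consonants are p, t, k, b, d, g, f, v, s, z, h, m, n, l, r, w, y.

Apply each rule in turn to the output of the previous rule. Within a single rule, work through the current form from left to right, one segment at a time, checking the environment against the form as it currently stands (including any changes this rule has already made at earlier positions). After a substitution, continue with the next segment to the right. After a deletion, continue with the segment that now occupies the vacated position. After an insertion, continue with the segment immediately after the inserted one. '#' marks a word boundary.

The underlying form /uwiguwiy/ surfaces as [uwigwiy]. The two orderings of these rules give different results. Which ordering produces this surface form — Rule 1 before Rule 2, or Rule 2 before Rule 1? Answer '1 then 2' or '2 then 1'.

2 then 1

Order 1 then 2:
  1 Stop Lenition: [uwiguwiy] → [uwihuwiy]
  2 Syncope: [uwihuwiy] → [uwihwiy]
  result: [uwihwiy]
Order 2 then 1:
  2 Syncope: [uwiguwiy] → [uwigwiy]
  1 Stop Lenition: no change — [uwigwiy]
  result: [uwigwiy]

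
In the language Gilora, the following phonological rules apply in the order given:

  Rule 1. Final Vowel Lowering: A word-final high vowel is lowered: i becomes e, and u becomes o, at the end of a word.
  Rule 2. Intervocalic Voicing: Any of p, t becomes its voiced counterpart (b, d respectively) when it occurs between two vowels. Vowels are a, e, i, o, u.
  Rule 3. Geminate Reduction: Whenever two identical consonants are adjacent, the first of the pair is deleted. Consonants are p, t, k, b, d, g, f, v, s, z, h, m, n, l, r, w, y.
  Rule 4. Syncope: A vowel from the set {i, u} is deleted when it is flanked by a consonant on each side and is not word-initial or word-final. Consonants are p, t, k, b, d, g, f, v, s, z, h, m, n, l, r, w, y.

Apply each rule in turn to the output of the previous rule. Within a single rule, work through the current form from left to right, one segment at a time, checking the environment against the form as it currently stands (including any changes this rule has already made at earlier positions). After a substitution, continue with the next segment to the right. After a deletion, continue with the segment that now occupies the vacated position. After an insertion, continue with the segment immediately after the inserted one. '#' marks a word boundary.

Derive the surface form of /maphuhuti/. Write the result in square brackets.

[maphhde]

Rule 1 Final Vowel Lowering: [maphuhuti] → [maphuhute]
Rule 2 Intervocalic Voicing: [maphuhute] → [maphuhude]
Rule 3 Geminate Reduction: no change — [maphuhude]
Rule 4 Syncope: [maphuhude] → [maphhde]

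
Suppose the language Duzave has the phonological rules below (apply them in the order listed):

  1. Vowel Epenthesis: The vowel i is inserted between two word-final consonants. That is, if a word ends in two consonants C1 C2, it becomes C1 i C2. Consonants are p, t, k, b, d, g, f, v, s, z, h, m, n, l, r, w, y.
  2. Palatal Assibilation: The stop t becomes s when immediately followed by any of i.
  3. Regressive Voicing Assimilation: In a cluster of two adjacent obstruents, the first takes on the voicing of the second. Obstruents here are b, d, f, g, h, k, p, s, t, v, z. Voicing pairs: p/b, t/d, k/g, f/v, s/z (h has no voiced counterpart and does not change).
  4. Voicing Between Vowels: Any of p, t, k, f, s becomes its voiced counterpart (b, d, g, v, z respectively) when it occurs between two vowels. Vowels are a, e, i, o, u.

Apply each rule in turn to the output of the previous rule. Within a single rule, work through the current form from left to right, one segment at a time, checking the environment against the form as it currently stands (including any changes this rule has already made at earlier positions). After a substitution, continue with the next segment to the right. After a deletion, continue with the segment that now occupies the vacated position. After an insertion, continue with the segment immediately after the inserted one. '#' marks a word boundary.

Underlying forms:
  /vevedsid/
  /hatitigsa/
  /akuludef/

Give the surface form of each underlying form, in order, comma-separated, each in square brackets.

[vevetsid], [haziziksa], [aguludef]

/vevedsid/:
  1 Vowel Epenthesis: no change — [vevedsid]
  2 Palatal Assibilation: no change — [vevedsid]
  3 Regressive Voicing Assimilation: [vevedsid] → [vevetsid]
  4 Voicing Between Vowels: no change — [vevetsid]
/hatitigsa/:
  1 Vowel Epenthesis: no change — [hatitigsa]
  2 Palatal Assibilation: [hatitigsa] → [hasisigsa]
  3 Regressive Voicing Assimilation: [hasisigsa] → [hasisiksa]
  4 Voicing Between Vowels: [hasisiksa] → [haziziksa]
/akuludef/:
  1 Vowel Epenthesis: no change — [akuludef]
  2 Palatal Assibilation: no change — [akuludef]
  3 Regressive Voicing Assimilation: no change — [akuludef]
  4 Voicing Between Vowels: [akuludef] → [aguludef]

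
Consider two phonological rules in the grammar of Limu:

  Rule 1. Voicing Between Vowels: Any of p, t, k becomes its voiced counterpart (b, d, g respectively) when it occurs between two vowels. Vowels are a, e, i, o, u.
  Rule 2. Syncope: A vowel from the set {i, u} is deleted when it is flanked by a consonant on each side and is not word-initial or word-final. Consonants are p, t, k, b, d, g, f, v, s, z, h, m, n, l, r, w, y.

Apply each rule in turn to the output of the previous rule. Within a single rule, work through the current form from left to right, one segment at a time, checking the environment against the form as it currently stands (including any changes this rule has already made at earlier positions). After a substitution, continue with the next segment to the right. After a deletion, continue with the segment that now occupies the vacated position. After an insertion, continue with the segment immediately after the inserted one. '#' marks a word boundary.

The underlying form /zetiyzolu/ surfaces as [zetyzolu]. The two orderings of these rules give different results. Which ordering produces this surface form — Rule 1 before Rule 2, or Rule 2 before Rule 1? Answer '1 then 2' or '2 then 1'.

2 then 1

Order 1 then 2:
  1 Voicing Between Vowels: [zetiyzolu] → [zediyzolu]
  2 Syncope: [zediyzolu] → [zedyzolu]
  result: [zedyzolu]
Order 2 then 1:
  2 Syncope: [zetiyzolu] → [zetyzolu]
  1 Voicing Between Vowels: no change — [zetyzolu]
  result: [zetyzolu]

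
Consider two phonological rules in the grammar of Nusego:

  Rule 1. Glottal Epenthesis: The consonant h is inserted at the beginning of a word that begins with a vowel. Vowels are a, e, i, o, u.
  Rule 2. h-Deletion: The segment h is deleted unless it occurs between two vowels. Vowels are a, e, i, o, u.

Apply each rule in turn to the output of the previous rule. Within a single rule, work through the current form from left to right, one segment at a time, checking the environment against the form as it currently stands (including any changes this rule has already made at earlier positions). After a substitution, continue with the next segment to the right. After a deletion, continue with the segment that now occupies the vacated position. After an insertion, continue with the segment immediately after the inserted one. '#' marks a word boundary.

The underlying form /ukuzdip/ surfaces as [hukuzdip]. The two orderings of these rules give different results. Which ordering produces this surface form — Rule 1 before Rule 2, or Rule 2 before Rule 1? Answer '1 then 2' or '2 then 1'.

2 then 1

Order 1 then 2:
  1 Glottal Epenthesis: [ukuzdip] → [hukuzdip]
  2 h-Deletion: [hukuzdip] → [ukuzdip]
  result: [ukuzdip]
Order 2 then 1:
  2 h-Deletion: no change — [ukuzdip]
  1 Glottal Epenthesis: [ukuzdip] → [hukuzdip]
  result: [hukuzdip]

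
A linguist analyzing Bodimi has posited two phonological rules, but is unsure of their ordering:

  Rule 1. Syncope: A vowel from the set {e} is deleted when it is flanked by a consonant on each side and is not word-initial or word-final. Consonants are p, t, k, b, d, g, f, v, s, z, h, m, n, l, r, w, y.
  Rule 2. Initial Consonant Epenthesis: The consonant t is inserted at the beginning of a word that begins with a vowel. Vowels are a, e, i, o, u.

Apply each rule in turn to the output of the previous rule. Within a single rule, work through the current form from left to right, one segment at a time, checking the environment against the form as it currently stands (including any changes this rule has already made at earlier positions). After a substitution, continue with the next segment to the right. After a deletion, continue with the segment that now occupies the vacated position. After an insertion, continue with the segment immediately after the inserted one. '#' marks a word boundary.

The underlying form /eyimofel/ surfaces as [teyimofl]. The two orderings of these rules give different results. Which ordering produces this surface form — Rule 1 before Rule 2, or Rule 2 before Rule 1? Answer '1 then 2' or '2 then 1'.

1 then 2

Order 1 then 2:
  1 Syncope: [eyimofel] → [eyimofl]
  2 Initial Consonant Epenthesis: [eyimofl] → [teyimofl]
  result: [teyimofl]
Order 2 then 1:
  2 Initial Consonant Epenthesis: [eyimofel] → [teyimofel]
  1 Syncope: [teyimofel] → [tyimofl]
  result: [tyimofl]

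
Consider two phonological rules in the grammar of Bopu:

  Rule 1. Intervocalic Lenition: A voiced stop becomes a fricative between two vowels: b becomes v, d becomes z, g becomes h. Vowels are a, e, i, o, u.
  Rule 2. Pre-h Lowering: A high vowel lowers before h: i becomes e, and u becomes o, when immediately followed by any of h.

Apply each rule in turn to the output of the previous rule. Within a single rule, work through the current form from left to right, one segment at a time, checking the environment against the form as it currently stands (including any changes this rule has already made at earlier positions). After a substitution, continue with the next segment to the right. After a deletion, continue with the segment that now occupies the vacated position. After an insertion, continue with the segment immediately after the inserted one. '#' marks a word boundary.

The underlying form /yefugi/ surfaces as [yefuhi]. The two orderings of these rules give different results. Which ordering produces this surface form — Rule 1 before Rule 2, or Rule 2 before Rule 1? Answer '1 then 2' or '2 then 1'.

Order 1 then 2:
  1 Intervocalic Lenition: [yefugi] → [yefuhi]
  2 Pre-h Lowering: [yefuhi] → [yefohi]
  result: [yefohi]
Order 2 then 1:
  2 Pre-h Lowering: no change — [yefugi]
  1 Intervocalic Lenition: [yefugi] → [yefuhi]
  result: [yefuhi]

2 then 1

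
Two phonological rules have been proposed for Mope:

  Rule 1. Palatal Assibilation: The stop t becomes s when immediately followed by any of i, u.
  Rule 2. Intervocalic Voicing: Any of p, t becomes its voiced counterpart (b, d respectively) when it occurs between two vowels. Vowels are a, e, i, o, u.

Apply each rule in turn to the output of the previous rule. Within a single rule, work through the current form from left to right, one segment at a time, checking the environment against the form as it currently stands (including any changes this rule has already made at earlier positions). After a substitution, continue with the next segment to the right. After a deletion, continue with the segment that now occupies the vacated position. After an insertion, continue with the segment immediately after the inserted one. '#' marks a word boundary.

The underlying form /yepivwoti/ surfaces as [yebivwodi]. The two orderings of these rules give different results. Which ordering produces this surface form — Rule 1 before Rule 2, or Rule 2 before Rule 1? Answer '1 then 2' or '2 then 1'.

2 then 1

Order 1 then 2:
  1 Palatal Assibilation: [yepivwoti] → [yepivwosi]
  2 Intervocalic Voicing: [yepivwosi] → [yebivwosi]
  result: [yebivwosi]
Order 2 then 1:
  2 Intervocalic Voicing: [yepivwoti] → [yebivwodi]
  1 Palatal Assibilation: no change — [yebivwodi]
  result: [yebivwodi]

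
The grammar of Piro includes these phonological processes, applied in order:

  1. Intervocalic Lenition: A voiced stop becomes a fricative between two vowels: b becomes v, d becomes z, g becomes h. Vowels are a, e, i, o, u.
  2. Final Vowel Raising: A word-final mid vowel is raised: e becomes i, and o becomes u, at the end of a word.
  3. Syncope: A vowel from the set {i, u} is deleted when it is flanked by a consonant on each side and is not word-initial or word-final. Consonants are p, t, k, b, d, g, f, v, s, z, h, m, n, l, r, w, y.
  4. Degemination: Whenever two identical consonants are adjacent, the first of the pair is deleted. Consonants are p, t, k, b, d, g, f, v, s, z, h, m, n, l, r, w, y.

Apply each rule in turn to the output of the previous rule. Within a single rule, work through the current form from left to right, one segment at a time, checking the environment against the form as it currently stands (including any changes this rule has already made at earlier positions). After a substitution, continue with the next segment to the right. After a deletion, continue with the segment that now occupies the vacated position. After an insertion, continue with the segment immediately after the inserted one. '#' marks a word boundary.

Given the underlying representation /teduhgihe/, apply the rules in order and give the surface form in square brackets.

1 Intervocalic Lenition: [teduhgihe] → [tezuhgihe]
2 Final Vowel Raising: [tezuhgihe] → [tezuhgihi]
3 Syncope: [tezuhgihi] → [tezhghi]
4 Degemination: no change — [tezhghi]

[tezhghi]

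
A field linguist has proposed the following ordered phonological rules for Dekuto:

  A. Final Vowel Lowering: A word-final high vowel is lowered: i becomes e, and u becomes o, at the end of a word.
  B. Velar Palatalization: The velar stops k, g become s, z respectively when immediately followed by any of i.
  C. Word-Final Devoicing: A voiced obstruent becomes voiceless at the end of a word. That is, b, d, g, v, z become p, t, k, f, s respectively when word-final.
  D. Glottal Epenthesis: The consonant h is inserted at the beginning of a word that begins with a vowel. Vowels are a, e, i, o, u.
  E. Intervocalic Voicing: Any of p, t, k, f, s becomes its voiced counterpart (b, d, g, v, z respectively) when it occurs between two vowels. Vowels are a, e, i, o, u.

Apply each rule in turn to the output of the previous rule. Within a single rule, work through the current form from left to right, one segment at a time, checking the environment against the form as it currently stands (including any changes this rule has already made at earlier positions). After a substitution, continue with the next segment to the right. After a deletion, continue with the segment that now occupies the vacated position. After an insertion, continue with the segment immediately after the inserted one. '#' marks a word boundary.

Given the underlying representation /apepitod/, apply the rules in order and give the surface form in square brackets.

A Final Vowel Lowering: no change — [apepitod]
B Velar Palatalization: no change — [apepitod]
C Word-Final Devoicing: [apepitod] → [apepitot]
D Glottal Epenthesis: [apepitot] → [hapepitot]
E Intervocalic Voicing: [hapepitot] → [habebidot]

[habebidot]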